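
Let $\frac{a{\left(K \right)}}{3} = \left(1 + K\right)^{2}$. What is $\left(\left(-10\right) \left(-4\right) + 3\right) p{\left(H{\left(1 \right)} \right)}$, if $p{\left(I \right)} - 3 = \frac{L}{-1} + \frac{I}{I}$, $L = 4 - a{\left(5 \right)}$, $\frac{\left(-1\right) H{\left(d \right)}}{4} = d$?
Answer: $4644$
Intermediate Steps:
$a{\left(K \right)} = 3 \left(1 + K\right)^{2}$
$H{\left(d \right)} = - 4 d$
$L = -104$ ($L = 4 - 3 \left(1 + 5\right)^{2} = 4 - 3 \cdot 6^{2} = 4 - 3 \cdot 36 = 4 - 108 = -104$)
$p{\left(I \right)} = 108$ ($p{\left(I \right)} = 3 + \left(- \frac{104}{-1} + \frac{I}{I}\right) = 3 + \left(\left(-104\right) \left(-1\right) + 1\right) = 3 + \left(104 + 1\right) = 3 + 105 = 108$)
$\left(\left(-10\right) \left(-4\right) + 3\right) p{\left(H{\left(1 \right)} \right)} = \left(\left(-10\right) \left(-4\right) + 3\right) 108 = \left(40 + 3\right) 108 = 43 \cdot 108 = 4644$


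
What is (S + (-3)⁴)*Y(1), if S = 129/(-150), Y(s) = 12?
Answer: 24042/25 ≈ 961.68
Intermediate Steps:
S = -43/50 (S = 129*(-1/150) = -43/50 ≈ -0.86000)
(S + (-3)⁴)*Y(1) = (-43/50 + (-3)⁴)*12 = (-43/50 + 81)*12 = (4007/50)*12 = 24042/25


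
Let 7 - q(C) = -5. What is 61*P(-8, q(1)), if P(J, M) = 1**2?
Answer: 61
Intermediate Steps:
q(C) = 12 (q(C) = 7 - 1*(-5) = 7 + 5 = 12)
P(J, M) = 1
61*P(-8, q(1)) = 61*1 = 61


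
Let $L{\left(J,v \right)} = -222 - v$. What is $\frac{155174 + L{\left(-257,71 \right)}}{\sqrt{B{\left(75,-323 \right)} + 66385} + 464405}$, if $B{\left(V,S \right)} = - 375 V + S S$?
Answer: $\frac{71927510805}{215671861436} - \frac{154881 \sqrt{142589}}{215671861436} \approx 0.33323$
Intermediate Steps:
$B{\left(V,S \right)} = S^{2} - 375 V$ ($B{\left(V,S \right)} = - 375 V + S^{2} = S^{2} - 375 V$)
$\frac{155174 + L{\left(-257,71 \right)}}{\sqrt{B{\left(75,-323 \right)} + 66385} + 464405} = \frac{155174 - 293}{\sqrt{\left(\left(-323\right)^{2} - 28125\right) + 66385} + 464405} = \frac{155174 - 293}{\sqrt{\left(104329 - 28125\right) + 66385} + 464405} = \frac{155174 - 293}{\sqrt{76204 + 66385} + 464405} = \frac{154881}{\sqrt{142589} + 464405} = \frac{154881}{464405 + \sqrt{142589}}$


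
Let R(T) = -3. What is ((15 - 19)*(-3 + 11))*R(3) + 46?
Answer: 142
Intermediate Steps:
((15 - 19)*(-3 + 11))*R(3) + 46 = ((15 - 19)*(-3 + 11))*(-3) + 46 = -4*8*(-3) + 46 = -32*(-3) + 46 = 96 + 46 = 142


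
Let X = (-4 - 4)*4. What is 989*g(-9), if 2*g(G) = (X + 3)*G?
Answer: 258129/2 ≈ 1.2906e+5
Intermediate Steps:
X = -32 (X = -8*4 = -32)
g(G) = -29*G/2 (g(G) = ((-32 + 3)*G)/2 = (-29*G)/2 = -29*G/2)
989*g(-9) = 989*(-29/2*(-9)) = 989*(261/2) = 258129/2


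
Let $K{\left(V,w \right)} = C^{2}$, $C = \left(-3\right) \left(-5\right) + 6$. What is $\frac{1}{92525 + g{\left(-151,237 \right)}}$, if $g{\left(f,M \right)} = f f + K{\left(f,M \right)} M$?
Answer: $\frac{1}{219843} \approx 4.5487 \cdot 10^{-6}$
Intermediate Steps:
$C = 21$ ($C = 15 + 6 = 21$)
$K{\left(V,w \right)} = 441$ ($K{\left(V,w \right)} = 21^{2} = 441$)
$g{\left(f,M \right)} = f^{2} + 441 M$ ($g{\left(f,M \right)} = f f + 441 M = f^{2} + 441 M$)
$\frac{1}{92525 + g{\left(-151,237 \right)}} = \frac{1}{92525 + \left(\left(-151\right)^{2} + 441 \cdot 237\right)} = \frac{1}{92525 + \left(22801 + 104517\right)} = \frac{1}{92525 + 127318} = \frac{1}{219843}$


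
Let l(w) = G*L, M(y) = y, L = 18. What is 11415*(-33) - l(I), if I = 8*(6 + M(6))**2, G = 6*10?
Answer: -377775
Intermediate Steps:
G = 60
I = 1152 (I = 8*(6 + 6)**2 = 8*12**2 = 8*144 = 1152)
l(w) = 1080 (l(w) = 60*18 = 1080)
11415*(-33) - l(I) = 11415*(-33) - 1*1080 = -376695 - 1080 = -377775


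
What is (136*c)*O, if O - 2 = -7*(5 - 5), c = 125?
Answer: 34000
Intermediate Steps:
O = 2 (O = 2 - 7*(5 - 5) = 2 - 7*0 = 2 + 0 = 2)
(136*c)*O = (136*125)*2 = 17000*2 = 34000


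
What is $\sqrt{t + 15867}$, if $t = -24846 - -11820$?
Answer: $\sqrt{2841} \approx 53.301$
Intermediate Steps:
$t = -13026$ ($t = -24846 + 11820 = -13026$)
$\sqrt{t + 15867} = \sqrt{-13026 + 15867} = \sqrt{2841}$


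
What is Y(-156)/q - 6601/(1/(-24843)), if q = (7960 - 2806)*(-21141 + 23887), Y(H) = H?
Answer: 193409353474688/1179407 ≈ 1.6399e+8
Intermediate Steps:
q = 14152884 (q = 5154*2746 = 14152884)
Y(-156)/q - 6601/(1/(-24843)) = -156/14152884 - 6601/(1/(-24843)) = -156*1/14152884 - 6601/(-1/24843) = -13/1179407 - 6601*(-24843) = -13/1179407 + 163988643 = 193409353474688/1179407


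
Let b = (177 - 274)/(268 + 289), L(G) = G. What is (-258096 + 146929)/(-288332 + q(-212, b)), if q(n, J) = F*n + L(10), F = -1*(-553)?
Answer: 111167/405558 ≈ 0.27411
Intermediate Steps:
F = 553
b = -97/557 ≈ -0.17415
q(n, J) = 10 + 553*n (q(n, J) = 553*n + 10 = 10 + 553*n)
(-258096 + 146929)/(-288332 + q(-212, b)) = (-258096 + 146929)/(-288332 + (10 + 553*(-212))) = -111167/(-288332 + (10 - 117236)) = -111167/(-288332 - 117226) = -111167/(-405558) = -111167*(-1/405558) = 111167/405558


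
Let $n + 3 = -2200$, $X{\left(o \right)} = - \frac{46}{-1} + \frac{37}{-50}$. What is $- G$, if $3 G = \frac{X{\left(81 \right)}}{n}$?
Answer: $\frac{2263}{330450} \approx 0.0068482$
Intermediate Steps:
$X{\left(o \right)} = \frac{2263}{50}$ ($X{\left(o \right)} = \left(-46\right) \left(-1\right) + 37 \left(- \frac{1}{50}\right) = 46 - \frac{37}{50} = \frac{2263}{50}$)
$n = -2203$ ($n = -3 - 2200 = -2203$)
$G = - \frac{2263}{330450}$ ($G = \frac{\frac{2263}{50} \frac{1}{-2203}}{3} = \frac{\frac{2263}{50} \left(- \frac{1}{2203}\right)}{3} = \frac{1}{3} \left(- \frac{2263}{110150}\right) = - \frac{2263}{330450} \approx -0.0068482$)
$- G = \left(-1\right) \left(- \frac{2263}{330450}\right) = \frac{2263}{330450}$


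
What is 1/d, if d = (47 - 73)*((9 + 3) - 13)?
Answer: 1/26 ≈ 0.038462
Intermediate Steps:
d = 26 (d = -26*(12 - 13) = -26*(-1) = 26)
1/d = 1/26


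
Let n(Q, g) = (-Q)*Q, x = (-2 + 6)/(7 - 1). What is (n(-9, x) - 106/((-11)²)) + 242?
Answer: 19375/121 ≈ 160.12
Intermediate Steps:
x = ⅔ (x = 4/6 = 4*(⅙) = ⅔ ≈ 0.66667)
n(Q, g) = -Q²
(n(-9, x) - 106/((-11)²)) + 242 = (-1*(-9)² - 106/((-11)²)) + 242 = (-1*81 - 106/121) + 242 = (-81 - 106/121) + 242 = -9907/121 + 242 = 19375/121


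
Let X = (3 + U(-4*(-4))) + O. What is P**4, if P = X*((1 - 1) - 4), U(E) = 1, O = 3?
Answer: 614656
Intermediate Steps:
X = 7 (X = (3 + 1) + 3 = 4 + 3 = 7)
P = -28 (P = 7*((1 - 1) - 4) = 7*(0 - 4) = 7*(-4) = -28)
P**4 = (-28)**4 = 614656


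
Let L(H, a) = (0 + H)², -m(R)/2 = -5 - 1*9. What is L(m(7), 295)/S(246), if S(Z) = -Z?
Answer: -392/123 ≈ -3.1870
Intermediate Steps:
m(R) = 28 (m(R) = -2*(-5 - 1*9) = -2*(-5 - 9) = -2*(-14) = 28)
L(H, a) = H²
L(m(7), 295)/S(246) = 28²/((-1*246)) = 784/(-246) = 784*(-1/246) = -392/123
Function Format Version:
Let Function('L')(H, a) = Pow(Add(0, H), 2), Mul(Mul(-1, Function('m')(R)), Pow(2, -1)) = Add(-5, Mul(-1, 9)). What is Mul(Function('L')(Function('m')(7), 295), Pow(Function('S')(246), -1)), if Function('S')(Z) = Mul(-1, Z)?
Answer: Rational(-392, 123) ≈ -3.1870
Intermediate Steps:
Function('m')(R) = 28 (Function('m')(R) = Mul(-2, Add(-5, Mul(-1, 9))) = Mul(-2, Add(-5, -9)) = Mul(-2, -14) = 28)
Function('L')(H, a) = Pow(H, 2)
Mul(Function('L')(Function('m')(7), 295), Pow(Function('S')(246), -1)) = Mul(Pow(28, 2), Pow(Mul(-1, 246), -1)) = Mul(784, Pow(-246, -1)) = Mul(784, Rational(-1, 246)) = Rational(-392, 123)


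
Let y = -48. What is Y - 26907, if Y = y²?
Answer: -24603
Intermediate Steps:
Y = 2304 (Y = (-48)² = 2304)
Y - 26907 = 2304 - 26907 = -24603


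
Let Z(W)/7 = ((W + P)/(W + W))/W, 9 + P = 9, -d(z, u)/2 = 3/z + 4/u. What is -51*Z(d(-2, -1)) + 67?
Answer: 1117/22 ≈ 50.773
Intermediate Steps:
d(z, u) = -8/u - 6/z (d(z, u) = -2*(3/z + 4/u) = -8/u - 6/z)
P = 0 (P = -9 + 9 = 0)
Z(W) = 7/(2*W) (Z(W) = 7*(((W + 0)/(W + W))/W) = 7*((W/((2*W)))/W) = 7*((W*(1/(2*W)))/W) = 7*(1/(2*W)) = 7/(2*W))
-51*Z(d(-2, -1)) + 67 = -357/(2*(-8/(-1) - 6/(-2))) + 67 = -357/(2*(-8*(-1) - 6*(-1/2))) + 67 = -357/(2*(8 + 3)) + 67 = -357/(2*11) + 67 = -51*7/22 + 67 = -357/22 + 67 = 1117/22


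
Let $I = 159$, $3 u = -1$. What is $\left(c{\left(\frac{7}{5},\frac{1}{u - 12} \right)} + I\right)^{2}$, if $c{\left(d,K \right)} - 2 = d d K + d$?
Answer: $\frac{22521905329}{855625} \approx 26322.0$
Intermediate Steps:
$u = - \frac{1}{3}$ ($u = \frac{1}{3} \left(-1\right) = - \frac{1}{3} \approx -0.33333$)
$c{\left(d,K \right)} = 2 + d + K d^{2}$ ($c{\left(d,K \right)} = 2 + \left(d d K + d\right) = 2 + \left(d^{2} K + d\right) = 2 + \left(K d^{2} + d\right) = 2 + \left(d + K d^{2}\right) = 2 + d + K d^{2}$)
$\left(c{\left(\frac{7}{5},\frac{1}{u - 12} \right)} + I\right)^{2} = \left(\left(2 + \frac{7}{5} + \frac{\left(\frac{7}{5}\right)^{2}}{- \frac{1}{3} - 12}\right) + 159\right)^{2} = \left(\left(2 + 7 \cdot \frac{1}{5} + \frac{\left(7 \cdot \frac{1}{5}\right)^{2}}{- \frac{37}{3}}\right) + 159\right)^{2} = \left(\left(2 + \frac{7}{5} - \frac{3 \left(\frac{7}{5}\right)^{2}}{37}\right) + 159\right)^{2} = \left(\left(2 + \frac{7}{5} - \frac{147}{925}\right) + 159\right)^{2} = \left(\frac{2998}{925} + 159\right)^{2} = \left(\frac{150073}{925}\right)^{2} = \frac{22521905329}{855625}$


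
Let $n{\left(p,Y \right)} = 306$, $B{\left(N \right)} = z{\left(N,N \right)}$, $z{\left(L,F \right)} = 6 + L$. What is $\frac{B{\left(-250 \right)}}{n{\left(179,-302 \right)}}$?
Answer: $- \frac{122}{153} \approx -0.79739$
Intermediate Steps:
$B{\left(N \right)} = 6 + N$
$\frac{B{\left(-250 \right)}}{n{\left(179,-302 \right)}} = \frac{6 - 250}{306} = \left(-244\right) \frac{1}{306} = - \frac{122}{153}$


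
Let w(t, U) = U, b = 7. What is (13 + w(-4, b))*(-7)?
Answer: -140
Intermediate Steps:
(13 + w(-4, b))*(-7) = (13 + 7)*(-7) = 20*(-7) = -140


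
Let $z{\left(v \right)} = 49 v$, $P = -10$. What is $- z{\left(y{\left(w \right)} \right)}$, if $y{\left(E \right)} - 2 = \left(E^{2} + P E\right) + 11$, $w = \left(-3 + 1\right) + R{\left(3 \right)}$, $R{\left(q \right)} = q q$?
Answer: $392$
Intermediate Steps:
$R{\left(q \right)} = q^{2}$
$w = 7$ ($w = \left(-3 + 1\right) + 3^{2} = -2 + 9 = 7$)
$y{\left(E \right)} = 13 + E^{2} - 10 E$ ($y{\left(E \right)} = 2 + \left(\left(E^{2} - 10 E\right) + 11\right) = 2 + \left(11 + E^{2} - 10 E\right) = 13 + E^{2} - 10 E$)
$- z{\left(y{\left(w \right)} \right)} = - 49 \left(13 + 7^{2} - 70\right) = - 49 \left(13 + 49 - 70\right) = - 49 \left(-8\right) = \left(-1\right) \left(-392\right) = 392$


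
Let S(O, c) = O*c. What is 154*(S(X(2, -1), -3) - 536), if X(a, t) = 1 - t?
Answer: -83468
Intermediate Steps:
154*(S(X(2, -1), -3) - 536) = 154*((1 - 1*(-1))*(-3) - 536) = 154*((1 + 1)*(-3) - 536) = 154*(2*(-3) - 536) = 154*(-6 - 536) = 154*(-542) = -83468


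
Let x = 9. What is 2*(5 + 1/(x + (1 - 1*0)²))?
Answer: 51/5 ≈ 10.200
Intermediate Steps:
2*(5 + 1/(x + (1 - 1*0)²)) = 2*(5 + 1/(9 + (1 - 1*0)²)) = 2*(5 + 1/(9 + (1 + 0)²)) = 2*(5 + 1/(9 + 1²)) = 2*(5 + 1/(9 + 1)) = 2*(5 + 1/10) = 2*(5 + ⅒) = 2*(51/10) = 51/5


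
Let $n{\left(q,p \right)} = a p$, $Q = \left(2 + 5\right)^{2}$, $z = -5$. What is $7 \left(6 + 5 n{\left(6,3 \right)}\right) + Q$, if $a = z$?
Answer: $-434$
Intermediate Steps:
$a = -5$
$Q = 49$ ($Q = 7^{2} = 49$)
$n{\left(q,p \right)} = - 5 p$
$7 \left(6 + 5 n{\left(6,3 \right)}\right) + Q = 7 \left(6 + 5 \left(\left(-5\right) 3\right)\right) + 49 = 7 \left(6 + 5 \left(-15\right)\right) + 49 = 7 \left(6 - 75\right) + 49 = 7 \left(-69\right) + 49 = -483 + 49 = -434$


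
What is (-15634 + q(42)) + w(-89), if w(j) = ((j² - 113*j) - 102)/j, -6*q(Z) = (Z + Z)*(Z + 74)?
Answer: -1553838/89 ≈ -17459.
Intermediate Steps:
q(Z) = -Z*(74 + Z)/3 (q(Z) = -(Z + Z)*(Z + 74)/6 = -2*Z*(74 + Z)/6 = -Z*(74 + Z)/3)
w(j) = (-102 + j² - 113*j)/j
(-15634 + q(42)) + w(-89) = (-15634 - ⅓*42*(74 + 42)) + (-113 - 89 - 102/(-89)) = (-15634 - ⅓*42*116) + (-113 - 89 - 102*(-1/89)) = (-15634 - 1624) + (-113 - 89 + 102/89) = -17258 - 17876/89 = -1553838/89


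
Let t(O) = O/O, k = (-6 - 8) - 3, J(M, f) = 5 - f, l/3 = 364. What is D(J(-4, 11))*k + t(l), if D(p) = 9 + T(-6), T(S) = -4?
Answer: -84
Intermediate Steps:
l = 1092 (l = 3*364 = 1092)
k = -17 (k = -14 - 3 = -17)
D(p) = 5 (D(p) = 9 - 4 = 5)
t(O) = 1
D(J(-4, 11))*k + t(l) = 5*(-17) + 1 = -85 + 1 = -84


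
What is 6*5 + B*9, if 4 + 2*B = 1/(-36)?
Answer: 95/8 ≈ 11.875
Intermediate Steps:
B = -145/72 (B = -2 + (1/2)/(-36) = -2 + (1/2)*(-1/36) = -2 - 1/72 = -145/72 ≈ -2.0139)
6*5 + B*9 = 6*5 - 145/72*9 = 30 - 145/8 = 95/8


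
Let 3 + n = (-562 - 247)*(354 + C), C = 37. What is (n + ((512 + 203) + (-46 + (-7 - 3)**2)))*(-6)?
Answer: 1893318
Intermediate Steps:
n = -316322 (n = -3 + (-562 - 247)*(354 + 37) = -3 - 809*391 = -3 - 316319 = -316322)
(n + ((512 + 203) + (-46 + (-7 - 3)**2)))*(-6) = (-316322 + ((512 + 203) + (-46 + (-7 - 3)**2)))*(-6) = (-316322 + (715 + (-46 + (-10)**2)))*(-6) = (-316322 + (715 + (-46 + 100)))*(-6) = (-316322 + (715 + 54))*(-6) = (-316322 + 769)*(-6) = -315553*(-6) = 1893318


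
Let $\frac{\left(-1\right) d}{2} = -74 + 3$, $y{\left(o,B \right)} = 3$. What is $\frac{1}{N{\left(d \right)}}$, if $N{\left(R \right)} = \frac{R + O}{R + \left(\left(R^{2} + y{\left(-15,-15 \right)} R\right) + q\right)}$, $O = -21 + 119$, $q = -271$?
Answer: $\frac{20461}{240} \approx 85.254$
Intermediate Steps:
$d = 142$ ($d = - 2 \left(-74 + 3\right) = \left(-2\right) \left(-71\right) = 142$)
$O = 98$
$N{\left(R \right)} = \frac{98 + R}{-271 + R^{2} + 4 R}$ ($N{\left(R \right)} = \frac{R + 98}{R - \left(271 - R^{2} - 3 R\right)} = \frac{98 + R}{R + \left(-271 + R^{2} + 3 R\right)} = \frac{98 + R}{-271 + R^{2} + 4 R}$)
$\frac{1}{N{\left(d \right)}} = \frac{1}{\frac{1}{-271 + 142^{2} + 4 \cdot 142} \left(98 + 142\right)} = \frac{1}{\frac{1}{-271 + 20164 + 568} \cdot 240} = \frac{1}{\frac{1}{20461} \cdot 240} = \frac{1}{\frac{240}{20461}} = \frac{20461}{240}$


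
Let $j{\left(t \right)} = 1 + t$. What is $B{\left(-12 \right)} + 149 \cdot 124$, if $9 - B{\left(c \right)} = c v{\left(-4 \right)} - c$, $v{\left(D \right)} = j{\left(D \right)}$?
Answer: $18437$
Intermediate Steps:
$v{\left(D \right)} = 1 + D$
$B{\left(c \right)} = 9 + 4 c$ ($B{\left(c \right)} = 9 - \left(c \left(1 - 4\right) - c\right) = 9 - \left(c \left(-3\right) - c\right) = 9 - \left(- 3 c - c\right) = 9 - - 4 c = 9 + 4 c$)
$B{\left(-12 \right)} + 149 \cdot 124 = \left(9 + 4 \left(-12\right)\right) + 149 \cdot 124 = \left(9 - 48\right) + 18476 = -39 + 18476 = 18437$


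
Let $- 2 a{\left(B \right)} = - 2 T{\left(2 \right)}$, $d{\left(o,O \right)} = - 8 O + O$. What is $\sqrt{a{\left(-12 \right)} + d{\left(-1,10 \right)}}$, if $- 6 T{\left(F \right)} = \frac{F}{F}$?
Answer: $\frac{i \sqrt{2526}}{6} \approx 8.3766 i$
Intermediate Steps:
$T{\left(F \right)} = - \frac{1}{6}$ ($T{\left(F \right)} = - \frac{F \frac{1}{F}}{6} = \left(- \frac{1}{6}\right) 1 = - \frac{1}{6}$)
$d{\left(o,O \right)} = - 7 O$
$a{\left(B \right)} = - \frac{1}{6}$ ($a{\left(B \right)} = - \frac{\left(-2\right) \left(- \frac{1}{6}\right)}{2} = \left(- \frac{1}{2}\right) \frac{1}{3} = - \frac{1}{6}$)
$\sqrt{a{\left(-12 \right)} + d{\left(-1,10 \right)}} = \sqrt{- \frac{1}{6} - 70} = \sqrt{- \frac{421}{6}} = \frac{i \sqrt{2526}}{6}$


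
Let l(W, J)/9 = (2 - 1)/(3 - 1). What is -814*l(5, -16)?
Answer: -3663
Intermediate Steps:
l(W, J) = 9/2 (l(W, J) = 9*((2 - 1)/(3 - 1)) = 9*(1/2) = 9*(1*(½)) = 9*(½) = 9/2)
-814*l(5, -16) = -814*9/2 = -3663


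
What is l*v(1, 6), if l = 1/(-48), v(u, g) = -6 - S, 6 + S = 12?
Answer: 1/4 ≈ 0.25000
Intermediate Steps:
S = 6 (S = -6 + 12 = 6)
v(u, g) = -12 (v(u, g) = -6 - 1*6 = -6 - 6 = -12)
l = -1/48 ≈ -0.020833
l*v(1, 6) = -1/48*(-12) = 1/4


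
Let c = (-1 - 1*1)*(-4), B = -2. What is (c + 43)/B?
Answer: -51/2 ≈ -25.500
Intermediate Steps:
c = 8 (c = (-1 - 1)*(-4) = -2*(-4) = 8)
(c + 43)/B = (8 + 43)/(-2) = 51*(-1/2) = -51/2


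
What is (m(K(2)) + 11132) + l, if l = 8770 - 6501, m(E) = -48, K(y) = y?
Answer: 13353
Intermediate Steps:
l = 2269
(m(K(2)) + 11132) + l = (-48 + 11132) + 2269 = 11084 + 2269 = 13353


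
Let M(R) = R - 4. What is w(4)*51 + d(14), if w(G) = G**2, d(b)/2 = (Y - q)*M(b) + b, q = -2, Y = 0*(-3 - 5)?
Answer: 884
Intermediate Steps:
Y = 0 (Y = 0*(-8) = 0)
M(R) = -4 + R
d(b) = -16 + 6*b (d(b) = 2*((0 - 1*(-2))*(-4 + b) + b) = 2*((0 + 2)*(-4 + b) + b) = 2*(2*(-4 + b) + b) = 2*((-8 + 2*b) + b) = 2*(-8 + 3*b) = -16 + 6*b)
w(4)*51 + d(14) = 4**2*51 + (-16 + 6*14) = 16*51 + (-16 + 84) = 816 + 68 = 884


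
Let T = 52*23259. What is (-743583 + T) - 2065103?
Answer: -1599218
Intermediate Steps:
T = 1209468
(-743583 + T) - 2065103 = (-743583 + 1209468) - 2065103 = 465885 - 2065103 = -1599218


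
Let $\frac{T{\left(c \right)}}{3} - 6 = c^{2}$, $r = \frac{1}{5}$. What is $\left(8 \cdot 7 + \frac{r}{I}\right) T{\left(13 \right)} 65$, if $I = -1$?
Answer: $1904175$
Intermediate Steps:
$r = \frac{1}{5} \approx 0.2$
$T{\left(c \right)} = 18 + 3 c^{2}$
$\left(8 \cdot 7 + \frac{r}{I}\right) T{\left(13 \right)} 65 = \left(8 \cdot 7 + \frac{1}{5 \left(-1\right)}\right) \left(18 + 3 \cdot 13^{2}\right) 65 = \left(56 + \frac{1}{5} \left(-1\right)\right) \left(18 + 3 \cdot 169\right) 65 = \left(56 - \frac{1}{5}\right) \left(18 + 507\right) 65 = \frac{279}{5} \cdot 525 \cdot 65 = 29295 \cdot 65 = 1904175$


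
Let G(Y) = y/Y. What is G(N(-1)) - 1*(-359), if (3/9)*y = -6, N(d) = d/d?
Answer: 341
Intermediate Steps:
N(d) = 1
y = -18 (y = 3*(-6) = -18)
G(Y) = -18/Y
G(N(-1)) - 1*(-359) = -18/1 - 1*(-359) = -18*1 + 359 = -18 + 359 = 341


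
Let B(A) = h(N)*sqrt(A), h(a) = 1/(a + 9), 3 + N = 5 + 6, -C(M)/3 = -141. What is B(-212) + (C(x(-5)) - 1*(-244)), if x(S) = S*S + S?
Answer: 667 + 2*I*sqrt(53)/17 ≈ 667.0 + 0.85648*I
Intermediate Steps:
x(S) = S + S**2 (x(S) = S**2 + S = S + S**2)
C(M) = 423 (C(M) = -3*(-141) = 423)
N = 8 (N = -3 + (5 + 6) = -3 + 11 = 8)
h(a) = 1/(9 + a)
B(A) = sqrt(A)/17 (B(A) = sqrt(A)/(9 + 8) = sqrt(A)/17)
B(-212) + (C(x(-5)) - 1*(-244)) = sqrt(-212)/17 + (423 - 1*(-244)) = (2*I*sqrt(53))/17 + (423 + 244) = 2*I*sqrt(53)/17 + 667 = 667 + 2*I*sqrt(53)/17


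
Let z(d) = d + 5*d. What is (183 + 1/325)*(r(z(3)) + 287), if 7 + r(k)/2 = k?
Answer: 18378084/325 ≈ 56548.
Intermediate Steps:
z(d) = 6*d
r(k) = -14 + 2*k
(183 + 1/325)*(r(z(3)) + 287) = (183 + 1/325)*((-14 + 2*(6*3)) + 287) = (183 + 1/325)*((-14 + 2*18) + 287) = 59476*((-14 + 36) + 287)/325 = 59476*(22 + 287)/325 = (59476/325)*309 = 18378084/325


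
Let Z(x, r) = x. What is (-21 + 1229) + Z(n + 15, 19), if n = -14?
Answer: 1209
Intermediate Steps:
(-21 + 1229) + Z(n + 15, 19) = (-21 + 1229) + (-14 + 15) = 1208 + 1 = 1209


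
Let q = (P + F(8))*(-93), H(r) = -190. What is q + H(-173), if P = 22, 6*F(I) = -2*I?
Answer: -1988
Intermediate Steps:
F(I) = -I/3 (F(I) = (-2*I)/6 = -I/3)
q = -1798 (q = (22 - ⅓*8)*(-93) = (22 - 8/3)*(-93) = (58/3)*(-93) = -1798)
q + H(-173) = -1798 - 190 = -1988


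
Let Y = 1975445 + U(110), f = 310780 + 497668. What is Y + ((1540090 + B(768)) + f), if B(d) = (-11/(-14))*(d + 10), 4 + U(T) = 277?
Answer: 30274071/7 ≈ 4.3249e+6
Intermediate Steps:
U(T) = 273 (U(T) = -4 + 277 = 273)
f = 808448
Y = 1975718 (Y = 1975445 + 273 = 1975718)
B(d) = 55/7 + 11*d/14 (B(d) = (-11*(-1/14))*(10 + d) = 11*(10 + d)/14 = 55/7 + 11*d/14)
Y + ((1540090 + B(768)) + f) = 1975718 + ((1540090 + (55/7 + (11/14)*768)) + 808448) = 1975718 + ((1540090 + (55/7 + 4224/7)) + 808448) = 1975718 + ((1540090 + 4279/7) + 808448) = 1975718 + (10784909/7 + 808448) = 1975718 + 16444045/7 = 30274071/7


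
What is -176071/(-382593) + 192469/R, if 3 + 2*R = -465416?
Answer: -65327795485/178066051467 ≈ -0.36687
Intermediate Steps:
R = -465419/2 (R = -3/2 + (1/2)*(-465416) = -3/2 - 232708 = -465419/2 ≈ -2.3271e+5)
-176071/(-382593) + 192469/R = -176071/(-382593) + 192469/(-465419/2) = -176071*(-1/382593) + 192469*(-2/465419) = 176071/382593 - 384938/465419 = -65327795485/178066051467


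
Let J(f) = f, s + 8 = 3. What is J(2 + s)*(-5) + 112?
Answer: 127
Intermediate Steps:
s = -5 (s = -8 + 3 = -5)
J(2 + s)*(-5) + 112 = (2 - 5)*(-5) + 112 = -3*(-5) + 112 = 15 + 112 = 127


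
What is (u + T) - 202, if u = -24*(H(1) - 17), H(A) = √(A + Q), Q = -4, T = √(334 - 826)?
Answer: 206 - 24*I*√3 + 2*I*√123 ≈ 206.0 - 19.388*I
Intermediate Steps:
T = 2*I*√123 (T = √(-492) = 2*I*√123 ≈ 22.181*I)
H(A) = √(-4 + A) (H(A) = √(A - 4) = √(-4 + A))
u = 408 - 24*I*√3 (u = -24*(√(-4 + 1) - 17) = -24*(√(-3) - 17) = -24*(I*√3 - 17) = -24*(-17 + I*√3) = 408 - 24*I*√3 ≈ 408.0 - 41.569*I)
(u + T) - 202 = ((408 - 24*I*√3) + 2*I*√123) - 202 = (408 - 24*I*√3 + 2*I*√123) - 202 = 206 - 24*I*√3 + 2*I*√123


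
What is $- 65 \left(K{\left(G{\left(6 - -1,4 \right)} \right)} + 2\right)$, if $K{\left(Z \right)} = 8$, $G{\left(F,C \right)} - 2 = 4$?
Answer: $-650$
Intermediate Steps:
$G{\left(F,C \right)} = 6$ ($G{\left(F,C \right)} = 2 + 4 = 6$)
$- 65 \left(K{\left(G{\left(6 - -1,4 \right)} \right)} + 2\right) = - 65 \left(8 + 2\right) = \left(-65\right) 10 = -650$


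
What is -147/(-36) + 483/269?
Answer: 18977/3228 ≈ 5.8789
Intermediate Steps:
-147/(-36) + 483/269 = -147*(-1/36) + 483*(1/269) = 49/12 + 483/269 = 18977/3228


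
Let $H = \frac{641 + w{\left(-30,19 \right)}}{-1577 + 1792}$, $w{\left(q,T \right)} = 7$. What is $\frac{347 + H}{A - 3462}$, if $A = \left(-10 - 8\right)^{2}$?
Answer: $- \frac{75253}{674670} \approx -0.11154$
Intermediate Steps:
$H = \frac{648}{215}$ ($H = \frac{641 + 7}{-1577 + 1792} = \frac{648}{215} \approx 3.014$)
$A = 324$ ($A = \left(-18\right)^{2} = 324$)
$\frac{347 + H}{A - 3462} = \frac{347 + \frac{648}{215}}{324 - 3462} = \frac{75253}{215 \left(-3138\right)} = \frac{75253}{215} \left(- \frac{1}{3138}\right) = - \frac{75253}{674670}$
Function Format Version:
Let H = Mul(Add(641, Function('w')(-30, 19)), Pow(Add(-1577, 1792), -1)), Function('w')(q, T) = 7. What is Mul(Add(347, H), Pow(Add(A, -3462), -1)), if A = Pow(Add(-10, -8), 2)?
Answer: Rational(-75253, 674670) ≈ -0.11154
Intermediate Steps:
H = Rational(648, 215) (H = Mul(Add(641, 7), Pow(Add(-1577, 1792), -1)) = Mul(648, Pow(215, -1)) = Mul(648, Rational(1, 215)) = Rational(648, 215) ≈ 3.0140)
A = 324 (A = Pow(-18, 2) = 324)
Mul(Add(347, H), Pow(Add(A, -3462), -1)) = Mul(Add(347, Rational(648, 215)), Pow(Add(324, -3462), -1)) = Mul(Rational(75253, 215), Pow(-3138, -1)) = Mul(Rational(75253, 215), Rational(-1, 3138)) = Rational(-75253, 674670)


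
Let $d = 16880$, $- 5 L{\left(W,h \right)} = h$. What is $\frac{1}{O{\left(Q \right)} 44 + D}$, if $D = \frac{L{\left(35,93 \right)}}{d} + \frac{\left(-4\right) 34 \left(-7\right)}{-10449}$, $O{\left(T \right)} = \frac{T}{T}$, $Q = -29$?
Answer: $\frac{881895600}{38722085843} \approx 0.022775$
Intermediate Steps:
$L{\left(W,h \right)} = - \frac{h}{5}$
$O{\left(T \right)} = 1$
$D = - \frac{81320557}{881895600}$ ($D = \frac{\left(- \frac{1}{5}\right) 93}{16880} + \frac{\left(-4\right) 34 \left(-7\right)}{-10449} = \left(- \frac{93}{5}\right) \frac{1}{16880} + \left(-136\right) \left(-7\right) \left(- \frac{1}{10449}\right) = - \frac{93}{84400} + 952 \left(- \frac{1}{10449}\right) = - \frac{93}{84400} - \frac{952}{10449} = - \frac{81320557}{881895600} \approx -0.092211$)
$\frac{1}{O{\left(Q \right)} 44 + D} = \frac{1}{1 \cdot 44 - \frac{81320557}{881895600}} = \frac{1}{44 - \frac{81320557}{881895600}} = \frac{1}{\frac{38722085843}{881895600}} = \frac{881895600}{38722085843}$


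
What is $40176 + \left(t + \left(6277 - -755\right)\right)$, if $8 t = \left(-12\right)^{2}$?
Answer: $47226$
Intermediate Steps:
$t = 18$ ($t = \frac{\left(-12\right)^{2}}{8} = \frac{1}{8} \cdot 144 = 18$)
$40176 + \left(t + \left(6277 - -755\right)\right) = 40176 + \left(18 + \left(6277 - -755\right)\right) = 40176 + \left(18 + \left(6277 + 755\right)\right) = 40176 + \left(18 + 7032\right) = 40176 + 7050 = 47226$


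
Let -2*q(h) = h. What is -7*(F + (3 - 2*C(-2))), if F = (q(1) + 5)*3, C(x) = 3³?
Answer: 525/2 ≈ 262.50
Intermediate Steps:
C(x) = 27
q(h) = -h/2
F = 27/2 (F = (-½*1 + 5)*3 = (-½ + 5)*3 = (9/2)*3 = 27/2 ≈ 13.500)
-7*(F + (3 - 2*C(-2))) = -7*(27/2 + (3 - 2*27)) = -7*(27/2 + (3 - 54)) = -7*(27/2 - 51) = -7*(-75/2) = 525/2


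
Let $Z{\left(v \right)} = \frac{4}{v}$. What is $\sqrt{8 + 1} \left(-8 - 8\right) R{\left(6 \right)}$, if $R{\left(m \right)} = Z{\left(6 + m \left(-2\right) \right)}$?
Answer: $32$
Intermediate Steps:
$R{\left(m \right)} = \frac{4}{6 - 2 m}$ ($R{\left(m \right)} = \frac{4}{6 + m \left(-2\right)} = \frac{4}{6 - 2 m}$)
$\sqrt{8 + 1} \left(-8 - 8\right) R{\left(6 \right)} = \sqrt{8 + 1} \left(-8 - 8\right) \left(- \frac{2}{-3 + 6}\right) = \sqrt{9} \left(-16\right) \left(- \frac{2}{3}\right) = 3 \left(-16\right) \left(\left(-2\right) \frac{1}{3}\right) = \left(-48\right) \left(- \frac{2}{3}\right) = 32$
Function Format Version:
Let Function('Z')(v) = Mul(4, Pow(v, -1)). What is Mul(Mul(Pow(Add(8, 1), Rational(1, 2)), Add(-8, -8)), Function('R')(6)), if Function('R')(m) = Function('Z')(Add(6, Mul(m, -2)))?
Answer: 32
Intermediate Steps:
Function('R')(m) = Mul(4, Pow(Add(6, Mul(-2, m)), -1)) (Function('R')(m) = Mul(4, Pow(Add(6, Mul(m, -2)), -1)) = Mul(4, Pow(Add(6, Mul(-2, m)), -1)))
Mul(Mul(Pow(Add(8, 1), Rational(1, 2)), Add(-8, -8)), Function('R')(6)) = Mul(Mul(Pow(Add(8, 1), Rational(1, 2)), Add(-8, -8)), Mul(-2, Pow(Add(-3, 6), -1))) = Mul(Mul(Pow(9, Rational(1, 2)), -16), Mul(-2, Pow(3, -1))) = Mul(Mul(3, -16), Mul(-2, Rational(1, 3))) = Mul(-48, Rational(-2, 3)) = 32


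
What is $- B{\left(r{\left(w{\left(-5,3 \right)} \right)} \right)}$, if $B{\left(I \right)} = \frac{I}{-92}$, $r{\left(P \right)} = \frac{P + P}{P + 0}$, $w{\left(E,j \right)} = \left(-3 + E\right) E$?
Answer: $\frac{1}{46} \approx 0.021739$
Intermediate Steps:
$w{\left(E,j \right)} = E \left(-3 + E\right)$
$r{\left(P \right)} = 2$ ($r{\left(P \right)} = \frac{2 P}{P} = 2$)
$B{\left(I \right)} = - \frac{I}{92}$ ($B{\left(I \right)} = I \left(- \frac{1}{92}\right) = - \frac{I}{92}$)
$- B{\left(r{\left(w{\left(-5,3 \right)} \right)} \right)} = - \frac{\left(-1\right) 2}{92} = \left(-1\right) \left(- \frac{1}{46}\right) = \frac{1}{46}$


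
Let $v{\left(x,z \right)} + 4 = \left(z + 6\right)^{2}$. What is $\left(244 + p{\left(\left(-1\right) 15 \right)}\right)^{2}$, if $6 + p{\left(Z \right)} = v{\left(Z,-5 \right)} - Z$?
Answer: $62500$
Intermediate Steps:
$v{\left(x,z \right)} = -4 + \left(6 + z\right)^{2}$ ($v{\left(x,z \right)} = -4 + \left(z + 6\right)^{2} = -4 + \left(6 + z\right)^{2}$)
$p{\left(Z \right)} = -9 - Z$ ($p{\left(Z \right)} = -6 - \left(4 + Z - \left(6 - 5\right)^{2}\right) = -6 - \left(4 - 1 + Z\right) = -6 - \left(3 + Z\right) = -9 - Z$)
$\left(244 + p{\left(\left(-1\right) 15 \right)}\right)^{2} = \left(244 - \left(9 - 15\right)\right)^{2} = \left(244 - -6\right)^{2} = \left(244 + \left(-9 + 15\right)\right)^{2} = \left(244 + 6\right)^{2} = 250^{2} = 62500$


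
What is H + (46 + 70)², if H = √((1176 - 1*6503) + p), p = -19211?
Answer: 13456 + I*√24538 ≈ 13456.0 + 156.65*I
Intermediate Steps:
H = I*√24538 (H = √((1176 - 1*6503) - 19211) = √((1176 - 6503) - 19211) = √(-5327 - 19211) = √(-24538) = I*√24538 ≈ 156.65*I)
H + (46 + 70)² = I*√24538 + (46 + 70)² = I*√24538 + 116² = I*√24538 + 13456 = 13456 + I*√24538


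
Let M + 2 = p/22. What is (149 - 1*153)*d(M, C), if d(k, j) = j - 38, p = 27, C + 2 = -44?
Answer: 336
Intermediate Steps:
C = -46 (C = -2 - 44 = -46)
M = -17/22 (M = -2 + 27/22 = -17/22 ≈ -0.77273)
d(k, j) = -38 + j
(149 - 1*153)*d(M, C) = (149 - 1*153)*(-38 - 46) = (149 - 153)*(-84) = -4*(-84) = 336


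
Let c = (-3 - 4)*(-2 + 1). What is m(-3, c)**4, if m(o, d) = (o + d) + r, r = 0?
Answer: 256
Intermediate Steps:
c = 7 (c = -7*(-1) = 7)
m(o, d) = d + o (m(o, d) = (o + d) + 0 = (d + o) + 0 = d + o)
m(-3, c)**4 = (7 - 3)**4 = 4**4 = 256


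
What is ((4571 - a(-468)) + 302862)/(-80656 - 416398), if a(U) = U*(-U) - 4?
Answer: -526461/497054 ≈ -1.0592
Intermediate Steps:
a(U) = -4 - U² (a(U) = -U² - 4 = -4 - U²)
((4571 - a(-468)) + 302862)/(-80656 - 416398) = ((4571 - (-4 - 1*(-468)²)) + 302862)/(-80656 - 416398) = ((4571 - (-4 - 1*219024)) + 302862)/(-497054) = ((4571 - (-4 - 219024)) + 302862)*(-1/497054) = ((4571 - 1*(-219028)) + 302862)*(-1/497054) = ((4571 + 219028) + 302862)*(-1/497054) = (223599 + 302862)*(-1/497054) = 526461*(-1/497054) = -526461/497054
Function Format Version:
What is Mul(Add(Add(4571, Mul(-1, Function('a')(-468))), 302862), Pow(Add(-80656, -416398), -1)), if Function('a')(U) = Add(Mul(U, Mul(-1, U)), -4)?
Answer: Rational(-526461, 497054) ≈ -1.0592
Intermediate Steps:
Function('a')(U) = Add(-4, Mul(-1, Pow(U, 2))) (Function('a')(U) = Add(Mul(-1, Pow(U, 2)), -4) = Add(-4, Mul(-1, Pow(U, 2))))
Mul(Add(Add(4571, Mul(-1, Function('a')(-468))), 302862), Pow(Add(-80656, -416398), -1)) = Mul(Add(Add(4571, Mul(-1, Add(-4, Mul(-1, Pow(-468, 2))))), 302862), Pow(Add(-80656, -416398), -1)) = Mul(Add(Add(4571, Mul(-1, Add(-4, Mul(-1, 219024)))), 302862), Pow(-497054, -1)) = Mul(Add(Add(4571, Mul(-1, Add(-4, -219024))), 302862), Rational(-1, 497054)) = Mul(Add(Add(4571, Mul(-1, -219028)), 302862), Rational(-1, 497054)) = Mul(Add(Add(4571, 219028), 302862), Rational(-1, 497054)) = Mul(Add(223599, 302862), Rational(-1, 497054)) = Mul(526461, Rational(-1, 497054)) = Rational(-526461, 497054)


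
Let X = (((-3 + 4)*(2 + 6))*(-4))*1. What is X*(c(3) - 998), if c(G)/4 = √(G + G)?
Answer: 31936 - 128*√6 ≈ 31622.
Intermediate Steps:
c(G) = 4*√2*√G (c(G) = 4*√(G + G) = 4*√(2*G) = 4*(√2*√G) = 4*√2*√G)
X = -32 (X = ((1*8)*(-4))*1 = (8*(-4))*1 = -32*1 = -32)
X*(c(3) - 998) = -32*(4*√2*√3 - 998) = -32*(4*√6 - 998) = -32*(-998 + 4*√6) = 31936 - 128*√6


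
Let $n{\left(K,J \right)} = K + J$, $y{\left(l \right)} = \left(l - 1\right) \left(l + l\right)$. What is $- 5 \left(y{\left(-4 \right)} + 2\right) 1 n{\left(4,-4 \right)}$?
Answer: $0$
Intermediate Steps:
$y{\left(l \right)} = 2 l \left(-1 + l\right)$ ($y{\left(l \right)} = \left(-1 + l\right) 2 l = 2 l \left(-1 + l\right)$)
$n{\left(K,J \right)} = J + K$
$- 5 \left(y{\left(-4 \right)} + 2\right) 1 n{\left(4,-4 \right)} = - 5 \left(2 \left(-4\right) \left(-1 - 4\right) + 2\right) 1 \left(-4 + 4\right) = - 5 \left(2 \left(-4\right) \left(-5\right) + 2\right) 1 \cdot 0 = - 5 \left(40 + 2\right) 1 \cdot 0 = - 5 \cdot 42 \cdot 1 \cdot 0 = \left(-5\right) 42 \cdot 0 = \left(-210\right) 0 = 0$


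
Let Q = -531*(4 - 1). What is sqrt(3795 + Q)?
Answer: sqrt(2202) ≈ 46.925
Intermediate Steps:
Q = -1593 (Q = -531*3 = -1593)
sqrt(3795 + Q) = sqrt(3795 - 1593) = sqrt(2202)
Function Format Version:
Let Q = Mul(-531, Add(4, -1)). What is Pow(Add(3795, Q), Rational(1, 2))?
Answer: Pow(2202, Rational(1, 2)) ≈ 46.925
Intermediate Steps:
Q = -1593 (Q = Mul(-531, 3) = -1593)
Pow(Add(3795, Q), Rational(1, 2)) = Pow(Add(3795, -1593), Rational(1, 2)) = Pow(2202, Rational(1, 2))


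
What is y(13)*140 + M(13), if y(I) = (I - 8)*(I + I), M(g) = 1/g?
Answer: 236601/13 ≈ 18200.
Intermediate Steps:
y(I) = 2*I*(-8 + I) (y(I) = (-8 + I)*(2*I) = 2*I*(-8 + I))
y(13)*140 + M(13) = (2*13*(-8 + 13))*140 + 1/13 = (2*13*5)*140 + 1/13 = 130*140 + 1/13 = 18200 + 1/13 = 236601/13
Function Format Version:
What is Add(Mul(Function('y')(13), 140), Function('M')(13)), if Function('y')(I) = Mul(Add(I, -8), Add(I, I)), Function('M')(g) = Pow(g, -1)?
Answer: Rational(236601, 13) ≈ 18200.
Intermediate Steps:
Function('y')(I) = Mul(2, I, Add(-8, I)) (Function('y')(I) = Mul(Add(-8, I), Mul(2, I)) = Mul(2, I, Add(-8, I)))
Add(Mul(Function('y')(13), 140), Function('M')(13)) = Add(Mul(Mul(2, 13, Add(-8, 13)), 140), Pow(13, -1)) = Add(Mul(Mul(2, 13, 5), 140), Rational(1, 13)) = Add(Mul(130, 140), Rational(1, 13)) = Add(18200, Rational(1, 13)) = Rational(236601, 13)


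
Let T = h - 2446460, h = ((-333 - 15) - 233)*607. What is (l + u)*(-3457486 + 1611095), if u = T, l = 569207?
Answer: 4117304218720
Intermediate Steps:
h = -352667 (h = (-348 - 233)*607 = -581*607 = -352667)
T = -2799127 (T = -352667 - 2446460 = -2799127)
u = -2799127
(l + u)*(-3457486 + 1611095) = (569207 - 2799127)*(-3457486 + 1611095) = -2229920*(-1846391) = 4117304218720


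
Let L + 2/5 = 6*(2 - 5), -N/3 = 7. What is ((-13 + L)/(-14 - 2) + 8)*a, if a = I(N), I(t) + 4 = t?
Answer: -3985/16 ≈ -249.06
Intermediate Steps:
N = -21 (N = -3*7 = -21)
I(t) = -4 + t
a = -25 (a = -4 - 21 = -25)
L = -92/5 (L = -2/5 + 6*(2 - 5) = -2/5 + 6*(-3) = -2/5 - 18 = -92/5 ≈ -18.400)
((-13 + L)/(-14 - 2) + 8)*a = ((-13 - 92/5)/(-14 - 2) + 8)*(-25) = (-157/5/(-16) + 8)*(-25) = (-157/5*(-1/16) + 8)*(-25) = (157/80 + 8)*(-25) = (797/80)*(-25) = -3985/16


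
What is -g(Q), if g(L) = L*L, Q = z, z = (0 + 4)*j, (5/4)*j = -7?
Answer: -12544/25 ≈ -501.76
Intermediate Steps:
j = -28/5 (j = (4/5)*(-7) = -28/5 ≈ -5.6000)
z = -112/5 (z = (0 + 4)*(-28/5) = 4*(-28/5) = -112/5 ≈ -22.400)
Q = -112/5 ≈ -22.400
g(L) = L**2
-g(Q) = -(-112/5)**2 = -1*12544/25 = -12544/25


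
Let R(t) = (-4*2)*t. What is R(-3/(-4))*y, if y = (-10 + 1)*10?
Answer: 540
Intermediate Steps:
y = -90 (y = -9*10 = -90)
R(t) = -8*t
R(-3/(-4))*y = -(-24)/(-4)*(-90) = -(-24)*(-1)/4*(-90) = -8*¾*(-90) = -6*(-90) = 540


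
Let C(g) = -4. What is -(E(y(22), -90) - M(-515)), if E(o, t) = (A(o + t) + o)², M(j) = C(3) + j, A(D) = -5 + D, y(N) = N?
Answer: -3120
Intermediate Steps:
M(j) = -4 + j
E(o, t) = (-5 + t + 2*o)² (E(o, t) = ((-5 + (o + t)) + o)² = ((-5 + o + t) + o)² = (-5 + t + 2*o)²)
-(E(y(22), -90) - M(-515)) = -((-5 - 90 + 2*22)² - (-4 - 515)) = -((-5 - 90 + 44)² - 1*(-519)) = -((-51)² + 519) = -(2601 + 519) = -1*3120 = -3120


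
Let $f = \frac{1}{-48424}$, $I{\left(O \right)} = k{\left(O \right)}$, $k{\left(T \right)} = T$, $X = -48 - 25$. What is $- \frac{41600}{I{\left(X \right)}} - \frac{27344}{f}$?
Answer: $\frac{96659769088}{73} \approx 1.3241 \cdot 10^{9}$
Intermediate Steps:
$X = -73$
$I{\left(O \right)} = O$
$f = - \frac{1}{48424} \approx -2.0651 \cdot 10^{-5}$
$- \frac{41600}{I{\left(X \right)}} - \frac{27344}{f} = - \frac{41600}{-73} - \frac{27344}{- \frac{1}{48424}} = \left(-41600\right) \left(- \frac{1}{73}\right) - -1324105856 = \frac{41600}{73} + 1324105856 = \frac{96659769088}{73}$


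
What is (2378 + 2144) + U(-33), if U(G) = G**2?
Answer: 5611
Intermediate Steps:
(2378 + 2144) + U(-33) = (2378 + 2144) + (-33)**2 = 4522 + 1089 = 5611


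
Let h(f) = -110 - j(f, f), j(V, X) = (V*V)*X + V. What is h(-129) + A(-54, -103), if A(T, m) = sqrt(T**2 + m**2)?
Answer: 2146708 + 5*sqrt(541) ≈ 2.1468e+6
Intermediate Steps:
j(V, X) = V + X*V**2 (j(V, X) = V**2*X + V = X*V**2 + V = V + X*V**2)
h(f) = -110 - f*(1 + f**2) (h(f) = -110 - f*(1 + f*f) = -110 - f*(1 + f**2))
h(-129) + A(-54, -103) = (-110 - 1*(-129) - 1*(-129)**3) + sqrt((-54)**2 + (-103)**2) = (-110 + 129 - 1*(-2146689)) + sqrt(2916 + 10609) = (-110 + 129 + 2146689) + sqrt(13525) = 2146708 + 5*sqrt(541)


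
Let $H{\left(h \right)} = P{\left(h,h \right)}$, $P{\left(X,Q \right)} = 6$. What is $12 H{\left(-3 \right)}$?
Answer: $72$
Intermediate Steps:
$H{\left(h \right)} = 6$
$12 H{\left(-3 \right)} = 12 \cdot 6 = 72$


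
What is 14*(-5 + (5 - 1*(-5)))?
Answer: 70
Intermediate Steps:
14*(-5 + (5 - 1*(-5))) = 14*(-5 + (5 + 5)) = 14*(-5 + 10) = 14*5 = 70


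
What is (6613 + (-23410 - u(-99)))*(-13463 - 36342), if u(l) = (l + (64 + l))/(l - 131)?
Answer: 19241882842/23 ≈ 8.3660e+8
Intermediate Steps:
u(l) = (64 + 2*l)/(-131 + l)
(6613 + (-23410 - u(-99)))*(-13463 - 36342) = (6613 + (-23410 - 2*(32 - 99)/(-131 - 99)))*(-13463 - 36342) = (6613 + (-23410 - 2*(-67)/(-230)))*(-49805) = (6613 + (-23410 - 2*(-1)*(-67)/230))*(-49805) = (6613 + (-23410 - 1*67/115))*(-49805) = (6613 + (-23410 - 67/115))*(-49805) = (6613 - 2692217/115)*(-49805) = -1931722/115*(-49805) = 19241882842/23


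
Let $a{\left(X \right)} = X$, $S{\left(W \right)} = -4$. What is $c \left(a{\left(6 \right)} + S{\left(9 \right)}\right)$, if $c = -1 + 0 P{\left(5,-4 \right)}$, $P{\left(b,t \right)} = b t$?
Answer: $-2$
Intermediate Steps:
$c = -1$ ($c = -1 + 0 \cdot 5 \left(-4\right) = -1 + 0 \left(-20\right) = -1 + 0 = -1$)
$c \left(a{\left(6 \right)} + S{\left(9 \right)}\right) = - (6 - 4) = \left(-1\right) 2 = -2$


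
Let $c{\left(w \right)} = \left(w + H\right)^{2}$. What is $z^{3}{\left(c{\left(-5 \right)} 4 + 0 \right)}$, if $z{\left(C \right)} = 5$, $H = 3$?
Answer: $125$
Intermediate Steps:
$c{\left(w \right)} = \left(3 + w\right)^{2}$ ($c{\left(w \right)} = \left(w + 3\right)^{2} = \left(3 + w\right)^{2}$)
$z^{3}{\left(c{\left(-5 \right)} 4 + 0 \right)} = 5^{3} = 125$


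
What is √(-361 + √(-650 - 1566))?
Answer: √(-361 + 2*I*√554) ≈ 1.2362 + 19.04*I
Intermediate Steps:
√(-361 + √(-650 - 1566)) = √(-361 + √(-2216)) = √(-361 + 2*I*√554)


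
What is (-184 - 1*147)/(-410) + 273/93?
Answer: 47571/12710 ≈ 3.7428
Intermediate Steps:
(-184 - 1*147)/(-410) + 273/93 = (-184 - 147)*(-1/410) + 273*(1/93) = -331*(-1/410) + 91/31 = 331/410 + 91/31 = 47571/12710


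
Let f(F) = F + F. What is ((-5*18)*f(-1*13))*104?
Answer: 243360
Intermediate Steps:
f(F) = 2*F
((-5*18)*f(-1*13))*104 = ((-5*18)*(2*(-1*13)))*104 = -180*(-13)*104 = -90*(-26)*104 = 2340*104 = 243360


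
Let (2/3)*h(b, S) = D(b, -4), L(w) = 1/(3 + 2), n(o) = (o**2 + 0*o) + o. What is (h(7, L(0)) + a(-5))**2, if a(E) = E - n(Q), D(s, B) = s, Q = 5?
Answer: 2401/4 ≈ 600.25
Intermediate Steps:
n(o) = o + o**2 (n(o) = (o**2 + 0) + o = o**2 + o = o + o**2)
L(w) = 1/5
h(b, S) = 3*b/2
a(E) = -30 + E (a(E) = E - 5*(1 + 5) = E - 5*6 = E - 1*30 = E - 30 = -30 + E)
(h(7, L(0)) + a(-5))**2 = ((3/2)*7 + (-30 - 5))**2 = (21/2 - 35)**2 = (-49/2)**2 = 2401/4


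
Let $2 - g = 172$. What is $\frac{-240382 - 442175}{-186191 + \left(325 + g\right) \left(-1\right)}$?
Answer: $\frac{682557}{186346} \approx 3.6628$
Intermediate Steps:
$g = -170$ ($g = 2 - 172 = -170$)
$\frac{-240382 - 442175}{-186191 + \left(325 + g\right) \left(-1\right)} = \frac{-240382 - 442175}{-186191 + \left(325 - 170\right) \left(-1\right)} = - \frac{682557}{-186191 + 155 \left(-1\right)} = - \frac{682557}{-186191 - 155} = - \frac{682557}{-186346} = \left(-682557\right) \left(- \frac{1}{186346}\right) = \frac{682557}{186346}$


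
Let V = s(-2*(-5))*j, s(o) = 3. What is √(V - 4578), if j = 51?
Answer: 5*I*√177 ≈ 66.521*I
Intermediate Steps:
V = 153 (V = 3*51 = 153)
√(V - 4578) = √(153 - 4578) = √(-4425) = 5*I*√177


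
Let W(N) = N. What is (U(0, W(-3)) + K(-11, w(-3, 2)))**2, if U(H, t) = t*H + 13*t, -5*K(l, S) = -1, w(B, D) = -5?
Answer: 37636/25 ≈ 1505.4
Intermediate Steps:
K(l, S) = 1/5 (K(l, S) = -1/5*(-1) = 1/5)
U(H, t) = 13*t + H*t (U(H, t) = H*t + 13*t = 13*t + H*t)
(U(0, W(-3)) + K(-11, w(-3, 2)))**2 = (-3*(13 + 0) + 1/5)**2 = (-3*13 + 1/5)**2 = (-39 + 1/5)**2 = (-194/5)**2 = 37636/25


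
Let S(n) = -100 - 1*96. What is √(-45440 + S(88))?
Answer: 2*I*√11409 ≈ 213.63*I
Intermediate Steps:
S(n) = -196 (S(n) = -100 - 96 = -196)
√(-45440 + S(88)) = √(-45440 - 196) = √(-45636) = 2*I*√11409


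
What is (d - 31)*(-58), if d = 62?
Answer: -1798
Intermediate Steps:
(d - 31)*(-58) = (62 - 31)*(-58) = 31*(-58) = -1798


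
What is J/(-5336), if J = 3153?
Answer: -3153/5336 ≈ -0.59089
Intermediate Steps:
J/(-5336) = 3153/(-5336) = 3153*(-1/5336) = -3153/5336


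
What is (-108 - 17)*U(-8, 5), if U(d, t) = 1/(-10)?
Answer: 25/2 ≈ 12.500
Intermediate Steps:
U(d, t) = -⅒
(-108 - 17)*U(-8, 5) = (-108 - 17)*(-⅒) = -125*(-⅒) = 25/2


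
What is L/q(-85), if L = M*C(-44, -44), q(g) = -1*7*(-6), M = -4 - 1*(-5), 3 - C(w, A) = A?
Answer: 47/42 ≈ 1.1190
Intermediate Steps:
C(w, A) = 3 - A
M = 1 (M = -4 + 5 = 1)
q(g) = 42 (q(g) = -7*(-6) = 42)
L = 47 (L = 1*(3 - 1*(-44)) = 1*(3 + 44) = 1*47 = 47)
L/q(-85) = 47/42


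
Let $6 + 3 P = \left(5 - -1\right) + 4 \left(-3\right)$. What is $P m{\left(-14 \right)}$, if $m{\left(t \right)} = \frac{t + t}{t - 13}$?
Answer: $- \frac{112}{27} \approx -4.1481$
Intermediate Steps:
$m{\left(t \right)} = \frac{2 t}{-13 + t}$
$P = -4$ ($P = -2 + \frac{\left(5 - -1\right) + 4 \left(-3\right)}{3} = -2 + \frac{\left(5 + 1\right) - 12}{3} = -2 + \frac{6 - 12}{3} = -2 + \frac{1}{3} \left(-6\right) = -2 - 2 = -4$)
$P m{\left(-14 \right)} = - 4 \cdot 2 \left(-14\right) \frac{1}{-13 - 14} = - 4 \cdot 2 \left(-14\right) \frac{1}{-27} = - 4 \cdot 2 \left(-14\right) \left(- \frac{1}{27}\right) = \left(-4\right) \frac{28}{27} = - \frac{112}{27}$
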